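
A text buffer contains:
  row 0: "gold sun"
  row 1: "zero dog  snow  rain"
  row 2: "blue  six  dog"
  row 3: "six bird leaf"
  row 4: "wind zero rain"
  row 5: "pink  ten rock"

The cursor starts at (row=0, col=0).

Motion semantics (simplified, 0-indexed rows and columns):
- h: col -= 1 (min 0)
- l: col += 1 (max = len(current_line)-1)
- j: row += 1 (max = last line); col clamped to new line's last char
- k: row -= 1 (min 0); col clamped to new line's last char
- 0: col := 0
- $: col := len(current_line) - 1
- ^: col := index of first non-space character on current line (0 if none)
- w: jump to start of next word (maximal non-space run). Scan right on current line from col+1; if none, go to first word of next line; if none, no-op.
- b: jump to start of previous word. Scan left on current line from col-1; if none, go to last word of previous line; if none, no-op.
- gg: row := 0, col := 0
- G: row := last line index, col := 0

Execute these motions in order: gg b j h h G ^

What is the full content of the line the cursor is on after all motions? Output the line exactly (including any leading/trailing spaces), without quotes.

Answer: pink  ten rock

Derivation:
After 1 (gg): row=0 col=0 char='g'
After 2 (b): row=0 col=0 char='g'
After 3 (j): row=1 col=0 char='z'
After 4 (h): row=1 col=0 char='z'
After 5 (h): row=1 col=0 char='z'
After 6 (G): row=5 col=0 char='p'
After 7 (^): row=5 col=0 char='p'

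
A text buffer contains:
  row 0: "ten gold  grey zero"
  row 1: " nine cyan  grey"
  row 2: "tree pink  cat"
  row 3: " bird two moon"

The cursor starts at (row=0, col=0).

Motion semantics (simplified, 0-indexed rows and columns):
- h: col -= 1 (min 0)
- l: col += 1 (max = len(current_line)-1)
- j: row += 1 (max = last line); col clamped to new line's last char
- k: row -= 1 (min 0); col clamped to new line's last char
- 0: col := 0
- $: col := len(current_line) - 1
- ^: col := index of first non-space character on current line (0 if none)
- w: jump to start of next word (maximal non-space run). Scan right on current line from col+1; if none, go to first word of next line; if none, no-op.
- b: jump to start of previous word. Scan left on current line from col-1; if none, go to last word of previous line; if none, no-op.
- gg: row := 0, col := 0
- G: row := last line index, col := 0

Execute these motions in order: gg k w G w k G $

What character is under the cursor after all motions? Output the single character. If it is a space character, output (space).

Answer: n

Derivation:
After 1 (gg): row=0 col=0 char='t'
After 2 (k): row=0 col=0 char='t'
After 3 (w): row=0 col=4 char='g'
After 4 (G): row=3 col=0 char='_'
After 5 (w): row=3 col=1 char='b'
After 6 (k): row=2 col=1 char='r'
After 7 (G): row=3 col=0 char='_'
After 8 ($): row=3 col=13 char='n'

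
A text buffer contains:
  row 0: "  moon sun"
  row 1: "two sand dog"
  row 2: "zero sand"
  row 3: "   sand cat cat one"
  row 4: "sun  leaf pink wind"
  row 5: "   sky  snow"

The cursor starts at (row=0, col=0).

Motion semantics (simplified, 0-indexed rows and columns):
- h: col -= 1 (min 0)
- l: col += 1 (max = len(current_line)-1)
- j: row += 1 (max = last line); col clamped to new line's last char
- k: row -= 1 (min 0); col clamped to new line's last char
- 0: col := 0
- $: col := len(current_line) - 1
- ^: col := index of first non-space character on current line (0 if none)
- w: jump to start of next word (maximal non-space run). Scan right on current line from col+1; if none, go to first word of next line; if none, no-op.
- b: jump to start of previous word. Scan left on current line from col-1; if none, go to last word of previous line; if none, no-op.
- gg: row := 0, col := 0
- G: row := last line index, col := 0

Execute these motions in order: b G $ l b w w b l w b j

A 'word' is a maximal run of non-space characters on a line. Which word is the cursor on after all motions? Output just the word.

After 1 (b): row=0 col=0 char='_'
After 2 (G): row=5 col=0 char='_'
After 3 ($): row=5 col=11 char='w'
After 4 (l): row=5 col=11 char='w'
After 5 (b): row=5 col=8 char='s'
After 6 (w): row=5 col=8 char='s'
After 7 (w): row=5 col=8 char='s'
After 8 (b): row=5 col=3 char='s'
After 9 (l): row=5 col=4 char='k'
After 10 (w): row=5 col=8 char='s'
After 11 (b): row=5 col=3 char='s'
After 12 (j): row=5 col=3 char='s'

Answer: sky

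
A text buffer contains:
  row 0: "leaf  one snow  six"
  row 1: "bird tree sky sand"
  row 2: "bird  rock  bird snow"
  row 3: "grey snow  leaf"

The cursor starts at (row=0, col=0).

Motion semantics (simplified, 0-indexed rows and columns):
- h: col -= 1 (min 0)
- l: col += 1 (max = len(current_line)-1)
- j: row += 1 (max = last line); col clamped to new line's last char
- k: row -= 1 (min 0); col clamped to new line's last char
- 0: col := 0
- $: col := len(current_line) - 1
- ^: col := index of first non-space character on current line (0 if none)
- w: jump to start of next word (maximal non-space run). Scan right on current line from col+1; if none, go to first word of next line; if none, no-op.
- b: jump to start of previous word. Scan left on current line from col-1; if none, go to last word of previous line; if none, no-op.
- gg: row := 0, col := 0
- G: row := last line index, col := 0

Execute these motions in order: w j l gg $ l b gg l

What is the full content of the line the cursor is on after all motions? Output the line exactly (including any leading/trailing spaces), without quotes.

After 1 (w): row=0 col=6 char='o'
After 2 (j): row=1 col=6 char='r'
After 3 (l): row=1 col=7 char='e'
After 4 (gg): row=0 col=0 char='l'
After 5 ($): row=0 col=18 char='x'
After 6 (l): row=0 col=18 char='x'
After 7 (b): row=0 col=16 char='s'
After 8 (gg): row=0 col=0 char='l'
After 9 (l): row=0 col=1 char='e'

Answer: leaf  one snow  six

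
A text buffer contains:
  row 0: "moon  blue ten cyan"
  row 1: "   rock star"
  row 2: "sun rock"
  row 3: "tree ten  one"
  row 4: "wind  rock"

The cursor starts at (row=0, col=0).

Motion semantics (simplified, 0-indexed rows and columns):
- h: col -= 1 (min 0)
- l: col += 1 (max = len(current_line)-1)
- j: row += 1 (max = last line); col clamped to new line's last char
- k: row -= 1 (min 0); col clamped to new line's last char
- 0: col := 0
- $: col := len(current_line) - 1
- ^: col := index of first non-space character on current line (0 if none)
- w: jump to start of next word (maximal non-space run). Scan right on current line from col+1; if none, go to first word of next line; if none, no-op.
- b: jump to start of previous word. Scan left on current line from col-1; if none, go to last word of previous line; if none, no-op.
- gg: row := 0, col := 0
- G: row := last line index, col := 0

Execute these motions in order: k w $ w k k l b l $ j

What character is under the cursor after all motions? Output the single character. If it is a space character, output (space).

Answer: r

Derivation:
After 1 (k): row=0 col=0 char='m'
After 2 (w): row=0 col=6 char='b'
After 3 ($): row=0 col=18 char='n'
After 4 (w): row=1 col=3 char='r'
After 5 (k): row=0 col=3 char='n'
After 6 (k): row=0 col=3 char='n'
After 7 (l): row=0 col=4 char='_'
After 8 (b): row=0 col=0 char='m'
After 9 (l): row=0 col=1 char='o'
After 10 ($): row=0 col=18 char='n'
After 11 (j): row=1 col=11 char='r'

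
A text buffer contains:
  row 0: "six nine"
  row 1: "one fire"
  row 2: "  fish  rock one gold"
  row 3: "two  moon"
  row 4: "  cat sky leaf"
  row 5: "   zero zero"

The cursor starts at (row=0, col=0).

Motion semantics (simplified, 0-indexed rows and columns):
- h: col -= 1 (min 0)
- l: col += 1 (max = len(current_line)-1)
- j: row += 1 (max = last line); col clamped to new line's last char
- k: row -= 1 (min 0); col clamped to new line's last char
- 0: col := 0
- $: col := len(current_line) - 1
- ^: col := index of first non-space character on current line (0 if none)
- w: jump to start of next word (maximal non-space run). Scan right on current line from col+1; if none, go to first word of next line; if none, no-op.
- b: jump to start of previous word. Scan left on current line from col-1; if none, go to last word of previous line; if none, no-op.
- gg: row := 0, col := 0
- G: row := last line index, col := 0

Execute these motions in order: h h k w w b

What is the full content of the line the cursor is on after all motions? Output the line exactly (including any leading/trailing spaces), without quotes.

Answer: six nine

Derivation:
After 1 (h): row=0 col=0 char='s'
After 2 (h): row=0 col=0 char='s'
After 3 (k): row=0 col=0 char='s'
After 4 (w): row=0 col=4 char='n'
After 5 (w): row=1 col=0 char='o'
After 6 (b): row=0 col=4 char='n'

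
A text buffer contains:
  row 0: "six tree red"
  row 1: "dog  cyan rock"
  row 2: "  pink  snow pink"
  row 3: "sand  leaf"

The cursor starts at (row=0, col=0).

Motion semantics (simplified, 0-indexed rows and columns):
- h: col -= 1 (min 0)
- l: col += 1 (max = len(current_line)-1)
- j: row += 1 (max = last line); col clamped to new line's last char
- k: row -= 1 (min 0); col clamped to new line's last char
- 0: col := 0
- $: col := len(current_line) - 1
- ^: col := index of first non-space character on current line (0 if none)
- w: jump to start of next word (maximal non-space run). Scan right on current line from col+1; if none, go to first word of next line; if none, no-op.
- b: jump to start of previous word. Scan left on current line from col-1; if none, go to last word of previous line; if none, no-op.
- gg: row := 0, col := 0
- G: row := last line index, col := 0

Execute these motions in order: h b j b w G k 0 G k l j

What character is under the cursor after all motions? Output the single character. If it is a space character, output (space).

After 1 (h): row=0 col=0 char='s'
After 2 (b): row=0 col=0 char='s'
After 3 (j): row=1 col=0 char='d'
After 4 (b): row=0 col=9 char='r'
After 5 (w): row=1 col=0 char='d'
After 6 (G): row=3 col=0 char='s'
After 7 (k): row=2 col=0 char='_'
After 8 (0): row=2 col=0 char='_'
After 9 (G): row=3 col=0 char='s'
After 10 (k): row=2 col=0 char='_'
After 11 (l): row=2 col=1 char='_'
After 12 (j): row=3 col=1 char='a'

Answer: a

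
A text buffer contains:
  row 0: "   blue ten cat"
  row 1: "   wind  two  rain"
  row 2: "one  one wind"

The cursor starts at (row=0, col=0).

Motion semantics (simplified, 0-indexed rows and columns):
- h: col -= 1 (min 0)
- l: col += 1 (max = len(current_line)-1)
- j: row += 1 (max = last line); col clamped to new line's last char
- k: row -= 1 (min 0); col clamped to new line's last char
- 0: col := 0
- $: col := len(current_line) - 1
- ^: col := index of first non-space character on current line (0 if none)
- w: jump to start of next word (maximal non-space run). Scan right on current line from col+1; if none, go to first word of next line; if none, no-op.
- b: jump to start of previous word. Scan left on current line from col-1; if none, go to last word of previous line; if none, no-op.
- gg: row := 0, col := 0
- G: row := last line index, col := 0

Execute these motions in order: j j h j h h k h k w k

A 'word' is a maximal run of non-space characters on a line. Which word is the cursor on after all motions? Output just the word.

Answer: blue

Derivation:
After 1 (j): row=1 col=0 char='_'
After 2 (j): row=2 col=0 char='o'
After 3 (h): row=2 col=0 char='o'
After 4 (j): row=2 col=0 char='o'
After 5 (h): row=2 col=0 char='o'
After 6 (h): row=2 col=0 char='o'
After 7 (k): row=1 col=0 char='_'
After 8 (h): row=1 col=0 char='_'
After 9 (k): row=0 col=0 char='_'
After 10 (w): row=0 col=3 char='b'
After 11 (k): row=0 col=3 char='b'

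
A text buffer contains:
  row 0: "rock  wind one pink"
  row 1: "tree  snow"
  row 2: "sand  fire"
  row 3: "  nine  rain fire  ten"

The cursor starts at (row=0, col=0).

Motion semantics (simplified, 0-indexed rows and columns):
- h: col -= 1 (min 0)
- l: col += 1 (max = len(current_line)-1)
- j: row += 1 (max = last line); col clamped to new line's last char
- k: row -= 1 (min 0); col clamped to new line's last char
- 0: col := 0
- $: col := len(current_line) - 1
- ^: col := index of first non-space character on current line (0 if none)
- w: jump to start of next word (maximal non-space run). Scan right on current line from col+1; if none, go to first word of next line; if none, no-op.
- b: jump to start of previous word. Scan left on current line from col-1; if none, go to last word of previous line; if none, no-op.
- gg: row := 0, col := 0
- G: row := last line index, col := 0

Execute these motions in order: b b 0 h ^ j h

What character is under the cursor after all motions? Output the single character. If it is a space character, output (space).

After 1 (b): row=0 col=0 char='r'
After 2 (b): row=0 col=0 char='r'
After 3 (0): row=0 col=0 char='r'
After 4 (h): row=0 col=0 char='r'
After 5 (^): row=0 col=0 char='r'
After 6 (j): row=1 col=0 char='t'
After 7 (h): row=1 col=0 char='t'

Answer: t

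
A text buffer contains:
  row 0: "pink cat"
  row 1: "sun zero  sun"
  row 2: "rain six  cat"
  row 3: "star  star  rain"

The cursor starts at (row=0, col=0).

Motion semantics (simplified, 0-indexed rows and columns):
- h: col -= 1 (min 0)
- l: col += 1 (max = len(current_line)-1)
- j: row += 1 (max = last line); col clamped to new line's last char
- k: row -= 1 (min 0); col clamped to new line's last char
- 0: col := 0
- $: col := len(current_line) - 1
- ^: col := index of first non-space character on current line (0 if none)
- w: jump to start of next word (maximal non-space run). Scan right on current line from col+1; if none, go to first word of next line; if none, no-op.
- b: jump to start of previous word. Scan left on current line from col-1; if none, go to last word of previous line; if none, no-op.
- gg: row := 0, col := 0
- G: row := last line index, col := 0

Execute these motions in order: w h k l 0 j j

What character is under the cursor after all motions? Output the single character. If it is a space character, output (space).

Answer: r

Derivation:
After 1 (w): row=0 col=5 char='c'
After 2 (h): row=0 col=4 char='_'
After 3 (k): row=0 col=4 char='_'
After 4 (l): row=0 col=5 char='c'
After 5 (0): row=0 col=0 char='p'
After 6 (j): row=1 col=0 char='s'
After 7 (j): row=2 col=0 char='r'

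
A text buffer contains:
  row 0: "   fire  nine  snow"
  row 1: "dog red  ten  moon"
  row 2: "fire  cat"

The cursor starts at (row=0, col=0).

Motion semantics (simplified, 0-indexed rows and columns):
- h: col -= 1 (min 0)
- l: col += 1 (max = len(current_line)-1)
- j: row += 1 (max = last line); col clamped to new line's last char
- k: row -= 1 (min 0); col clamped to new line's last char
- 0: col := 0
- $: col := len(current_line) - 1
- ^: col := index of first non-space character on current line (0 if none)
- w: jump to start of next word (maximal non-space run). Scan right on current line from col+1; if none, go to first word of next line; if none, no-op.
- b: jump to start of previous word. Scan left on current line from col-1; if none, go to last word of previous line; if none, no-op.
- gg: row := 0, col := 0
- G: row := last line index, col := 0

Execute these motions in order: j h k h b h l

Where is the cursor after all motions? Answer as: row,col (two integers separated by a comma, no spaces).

After 1 (j): row=1 col=0 char='d'
After 2 (h): row=1 col=0 char='d'
After 3 (k): row=0 col=0 char='_'
After 4 (h): row=0 col=0 char='_'
After 5 (b): row=0 col=0 char='_'
After 6 (h): row=0 col=0 char='_'
After 7 (l): row=0 col=1 char='_'

Answer: 0,1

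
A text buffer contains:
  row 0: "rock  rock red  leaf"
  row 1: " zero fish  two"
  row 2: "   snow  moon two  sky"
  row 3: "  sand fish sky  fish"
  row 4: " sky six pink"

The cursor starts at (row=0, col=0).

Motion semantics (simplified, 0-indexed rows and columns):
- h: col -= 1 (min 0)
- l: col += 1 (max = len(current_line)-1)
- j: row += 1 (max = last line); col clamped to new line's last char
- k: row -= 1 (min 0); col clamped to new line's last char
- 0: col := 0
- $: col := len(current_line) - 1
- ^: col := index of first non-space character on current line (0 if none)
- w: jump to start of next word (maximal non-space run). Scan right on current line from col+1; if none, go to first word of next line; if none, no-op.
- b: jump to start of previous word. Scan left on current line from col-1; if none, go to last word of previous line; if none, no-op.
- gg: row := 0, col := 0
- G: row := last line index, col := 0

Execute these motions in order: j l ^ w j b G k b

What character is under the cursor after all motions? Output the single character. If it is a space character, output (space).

Answer: s

Derivation:
After 1 (j): row=1 col=0 char='_'
After 2 (l): row=1 col=1 char='z'
After 3 (^): row=1 col=1 char='z'
After 4 (w): row=1 col=6 char='f'
After 5 (j): row=2 col=6 char='w'
After 6 (b): row=2 col=3 char='s'
After 7 (G): row=4 col=0 char='_'
After 8 (k): row=3 col=0 char='_'
After 9 (b): row=2 col=19 char='s'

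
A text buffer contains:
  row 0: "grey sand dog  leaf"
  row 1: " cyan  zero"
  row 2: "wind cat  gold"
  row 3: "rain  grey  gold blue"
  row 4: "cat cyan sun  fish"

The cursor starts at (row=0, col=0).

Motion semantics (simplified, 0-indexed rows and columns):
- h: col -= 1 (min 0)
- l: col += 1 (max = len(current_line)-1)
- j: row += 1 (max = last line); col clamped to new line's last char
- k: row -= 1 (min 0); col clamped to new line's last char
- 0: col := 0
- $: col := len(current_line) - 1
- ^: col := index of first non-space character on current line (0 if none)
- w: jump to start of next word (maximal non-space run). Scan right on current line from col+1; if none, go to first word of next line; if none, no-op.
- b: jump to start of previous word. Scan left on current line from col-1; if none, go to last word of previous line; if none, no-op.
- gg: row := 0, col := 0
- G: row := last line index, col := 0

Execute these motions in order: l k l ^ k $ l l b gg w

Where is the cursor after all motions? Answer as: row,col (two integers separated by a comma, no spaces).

After 1 (l): row=0 col=1 char='r'
After 2 (k): row=0 col=1 char='r'
After 3 (l): row=0 col=2 char='e'
After 4 (^): row=0 col=0 char='g'
After 5 (k): row=0 col=0 char='g'
After 6 ($): row=0 col=18 char='f'
After 7 (l): row=0 col=18 char='f'
After 8 (l): row=0 col=18 char='f'
After 9 (b): row=0 col=15 char='l'
After 10 (gg): row=0 col=0 char='g'
After 11 (w): row=0 col=5 char='s'

Answer: 0,5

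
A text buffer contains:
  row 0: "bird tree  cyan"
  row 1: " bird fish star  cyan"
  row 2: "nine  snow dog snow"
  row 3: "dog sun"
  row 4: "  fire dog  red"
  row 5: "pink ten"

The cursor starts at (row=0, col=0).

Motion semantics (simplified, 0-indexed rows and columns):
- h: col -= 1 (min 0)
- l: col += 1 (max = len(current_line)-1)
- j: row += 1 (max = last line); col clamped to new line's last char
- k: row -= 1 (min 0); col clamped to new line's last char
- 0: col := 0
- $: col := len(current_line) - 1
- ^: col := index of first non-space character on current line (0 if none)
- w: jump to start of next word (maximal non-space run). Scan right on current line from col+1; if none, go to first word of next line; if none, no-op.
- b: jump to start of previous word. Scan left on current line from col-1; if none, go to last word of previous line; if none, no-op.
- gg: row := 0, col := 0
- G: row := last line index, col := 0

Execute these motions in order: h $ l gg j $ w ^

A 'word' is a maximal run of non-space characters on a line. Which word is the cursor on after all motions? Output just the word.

After 1 (h): row=0 col=0 char='b'
After 2 ($): row=0 col=14 char='n'
After 3 (l): row=0 col=14 char='n'
After 4 (gg): row=0 col=0 char='b'
After 5 (j): row=1 col=0 char='_'
After 6 ($): row=1 col=20 char='n'
After 7 (w): row=2 col=0 char='n'
After 8 (^): row=2 col=0 char='n'

Answer: nine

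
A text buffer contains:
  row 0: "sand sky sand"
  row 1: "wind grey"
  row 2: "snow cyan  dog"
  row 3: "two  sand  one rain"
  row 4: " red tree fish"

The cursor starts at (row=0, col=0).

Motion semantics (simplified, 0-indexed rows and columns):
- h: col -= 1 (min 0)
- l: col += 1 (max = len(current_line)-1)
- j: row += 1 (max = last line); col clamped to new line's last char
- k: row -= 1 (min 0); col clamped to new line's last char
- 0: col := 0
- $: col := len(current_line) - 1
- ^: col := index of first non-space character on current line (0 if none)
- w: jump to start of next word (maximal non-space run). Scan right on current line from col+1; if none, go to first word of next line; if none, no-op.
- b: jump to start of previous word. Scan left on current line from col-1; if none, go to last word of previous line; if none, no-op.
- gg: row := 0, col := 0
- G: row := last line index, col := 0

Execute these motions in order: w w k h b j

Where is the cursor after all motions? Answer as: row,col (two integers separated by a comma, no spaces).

After 1 (w): row=0 col=5 char='s'
After 2 (w): row=0 col=9 char='s'
After 3 (k): row=0 col=9 char='s'
After 4 (h): row=0 col=8 char='_'
After 5 (b): row=0 col=5 char='s'
After 6 (j): row=1 col=5 char='g'

Answer: 1,5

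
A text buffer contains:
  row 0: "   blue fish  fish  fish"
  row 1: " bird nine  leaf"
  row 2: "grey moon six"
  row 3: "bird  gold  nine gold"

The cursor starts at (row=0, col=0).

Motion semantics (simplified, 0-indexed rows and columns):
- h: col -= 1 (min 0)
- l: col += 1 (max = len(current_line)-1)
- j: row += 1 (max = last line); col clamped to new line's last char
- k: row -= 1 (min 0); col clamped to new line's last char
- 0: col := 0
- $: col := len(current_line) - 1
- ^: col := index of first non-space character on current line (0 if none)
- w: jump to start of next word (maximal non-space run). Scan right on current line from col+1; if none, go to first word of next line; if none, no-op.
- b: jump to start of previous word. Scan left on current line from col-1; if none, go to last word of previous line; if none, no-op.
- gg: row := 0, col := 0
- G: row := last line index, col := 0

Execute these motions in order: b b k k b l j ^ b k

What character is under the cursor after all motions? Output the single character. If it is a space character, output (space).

Answer: f

Derivation:
After 1 (b): row=0 col=0 char='_'
After 2 (b): row=0 col=0 char='_'
After 3 (k): row=0 col=0 char='_'
After 4 (k): row=0 col=0 char='_'
After 5 (b): row=0 col=0 char='_'
After 6 (l): row=0 col=1 char='_'
After 7 (j): row=1 col=1 char='b'
After 8 (^): row=1 col=1 char='b'
After 9 (b): row=0 col=20 char='f'
After 10 (k): row=0 col=20 char='f'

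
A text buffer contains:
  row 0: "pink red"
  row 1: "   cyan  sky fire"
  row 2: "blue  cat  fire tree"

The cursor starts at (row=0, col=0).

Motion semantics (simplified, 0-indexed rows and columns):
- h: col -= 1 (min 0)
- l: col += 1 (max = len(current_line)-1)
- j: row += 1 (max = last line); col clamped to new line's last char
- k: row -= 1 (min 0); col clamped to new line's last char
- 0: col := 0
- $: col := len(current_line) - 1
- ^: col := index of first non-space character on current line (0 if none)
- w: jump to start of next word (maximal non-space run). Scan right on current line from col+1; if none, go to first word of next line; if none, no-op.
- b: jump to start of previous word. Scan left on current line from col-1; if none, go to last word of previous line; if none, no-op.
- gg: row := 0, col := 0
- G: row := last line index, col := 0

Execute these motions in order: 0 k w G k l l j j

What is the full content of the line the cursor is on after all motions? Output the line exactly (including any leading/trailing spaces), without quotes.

After 1 (0): row=0 col=0 char='p'
After 2 (k): row=0 col=0 char='p'
After 3 (w): row=0 col=5 char='r'
After 4 (G): row=2 col=0 char='b'
After 5 (k): row=1 col=0 char='_'
After 6 (l): row=1 col=1 char='_'
After 7 (l): row=1 col=2 char='_'
After 8 (j): row=2 col=2 char='u'
After 9 (j): row=2 col=2 char='u'

Answer: blue  cat  fire tree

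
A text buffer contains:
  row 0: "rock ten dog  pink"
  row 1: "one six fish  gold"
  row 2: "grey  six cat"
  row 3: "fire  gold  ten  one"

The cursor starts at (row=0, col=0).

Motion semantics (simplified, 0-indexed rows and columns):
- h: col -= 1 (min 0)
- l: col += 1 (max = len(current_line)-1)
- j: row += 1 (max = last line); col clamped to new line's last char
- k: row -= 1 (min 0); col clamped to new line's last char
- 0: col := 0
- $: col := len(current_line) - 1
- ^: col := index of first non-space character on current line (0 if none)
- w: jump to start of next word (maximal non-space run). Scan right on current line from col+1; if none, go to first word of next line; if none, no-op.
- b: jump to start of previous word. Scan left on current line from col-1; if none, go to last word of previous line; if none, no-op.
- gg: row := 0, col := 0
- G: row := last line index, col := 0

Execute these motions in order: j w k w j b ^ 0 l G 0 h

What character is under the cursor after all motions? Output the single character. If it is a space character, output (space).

Answer: f

Derivation:
After 1 (j): row=1 col=0 char='o'
After 2 (w): row=1 col=4 char='s'
After 3 (k): row=0 col=4 char='_'
After 4 (w): row=0 col=5 char='t'
After 5 (j): row=1 col=5 char='i'
After 6 (b): row=1 col=4 char='s'
After 7 (^): row=1 col=0 char='o'
After 8 (0): row=1 col=0 char='o'
After 9 (l): row=1 col=1 char='n'
After 10 (G): row=3 col=0 char='f'
After 11 (0): row=3 col=0 char='f'
After 12 (h): row=3 col=0 char='f'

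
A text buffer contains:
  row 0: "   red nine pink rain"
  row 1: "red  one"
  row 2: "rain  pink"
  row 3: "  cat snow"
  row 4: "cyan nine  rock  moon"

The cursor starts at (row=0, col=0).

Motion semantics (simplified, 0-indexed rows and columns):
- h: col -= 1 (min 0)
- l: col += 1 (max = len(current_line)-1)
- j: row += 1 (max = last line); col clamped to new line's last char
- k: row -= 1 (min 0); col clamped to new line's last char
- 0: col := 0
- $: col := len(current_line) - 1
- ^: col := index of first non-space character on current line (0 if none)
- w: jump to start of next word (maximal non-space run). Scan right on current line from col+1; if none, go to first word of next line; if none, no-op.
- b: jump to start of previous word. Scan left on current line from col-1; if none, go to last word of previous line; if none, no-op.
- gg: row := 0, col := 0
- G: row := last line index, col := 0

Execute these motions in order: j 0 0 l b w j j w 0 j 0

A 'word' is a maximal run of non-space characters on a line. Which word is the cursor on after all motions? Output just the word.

Answer: cyan

Derivation:
After 1 (j): row=1 col=0 char='r'
After 2 (0): row=1 col=0 char='r'
After 3 (0): row=1 col=0 char='r'
After 4 (l): row=1 col=1 char='e'
After 5 (b): row=1 col=0 char='r'
After 6 (w): row=1 col=5 char='o'
After 7 (j): row=2 col=5 char='_'
After 8 (j): row=3 col=5 char='_'
After 9 (w): row=3 col=6 char='s'
After 10 (0): row=3 col=0 char='_'
After 11 (j): row=4 col=0 char='c'
After 12 (0): row=4 col=0 char='c'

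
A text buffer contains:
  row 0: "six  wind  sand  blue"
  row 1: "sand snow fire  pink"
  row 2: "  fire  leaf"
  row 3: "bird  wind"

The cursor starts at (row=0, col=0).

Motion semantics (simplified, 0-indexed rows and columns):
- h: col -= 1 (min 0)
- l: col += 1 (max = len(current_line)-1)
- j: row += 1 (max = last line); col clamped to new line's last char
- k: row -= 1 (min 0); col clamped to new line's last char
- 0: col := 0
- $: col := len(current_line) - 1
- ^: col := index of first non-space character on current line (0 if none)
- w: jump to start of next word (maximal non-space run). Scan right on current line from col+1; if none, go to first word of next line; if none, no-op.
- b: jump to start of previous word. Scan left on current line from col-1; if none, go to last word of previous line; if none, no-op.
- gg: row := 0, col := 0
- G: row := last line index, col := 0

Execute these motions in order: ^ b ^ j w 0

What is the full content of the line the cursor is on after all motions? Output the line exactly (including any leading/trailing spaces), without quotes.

After 1 (^): row=0 col=0 char='s'
After 2 (b): row=0 col=0 char='s'
After 3 (^): row=0 col=0 char='s'
After 4 (j): row=1 col=0 char='s'
After 5 (w): row=1 col=5 char='s'
After 6 (0): row=1 col=0 char='s'

Answer: sand snow fire  pink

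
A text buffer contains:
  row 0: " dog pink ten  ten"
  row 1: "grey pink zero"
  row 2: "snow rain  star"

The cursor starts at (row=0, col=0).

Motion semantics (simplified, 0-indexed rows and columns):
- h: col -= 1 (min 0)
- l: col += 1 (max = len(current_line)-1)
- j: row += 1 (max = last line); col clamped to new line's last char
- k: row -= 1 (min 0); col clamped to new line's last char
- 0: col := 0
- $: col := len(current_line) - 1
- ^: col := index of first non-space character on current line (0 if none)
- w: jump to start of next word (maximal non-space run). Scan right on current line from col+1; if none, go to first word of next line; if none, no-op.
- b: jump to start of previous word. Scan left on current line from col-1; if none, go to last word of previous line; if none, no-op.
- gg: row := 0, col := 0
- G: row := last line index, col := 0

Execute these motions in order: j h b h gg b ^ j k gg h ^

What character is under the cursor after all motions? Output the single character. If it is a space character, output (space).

After 1 (j): row=1 col=0 char='g'
After 2 (h): row=1 col=0 char='g'
After 3 (b): row=0 col=15 char='t'
After 4 (h): row=0 col=14 char='_'
After 5 (gg): row=0 col=0 char='_'
After 6 (b): row=0 col=0 char='_'
After 7 (^): row=0 col=1 char='d'
After 8 (j): row=1 col=1 char='r'
After 9 (k): row=0 col=1 char='d'
After 10 (gg): row=0 col=0 char='_'
After 11 (h): row=0 col=0 char='_'
After 12 (^): row=0 col=1 char='d'

Answer: d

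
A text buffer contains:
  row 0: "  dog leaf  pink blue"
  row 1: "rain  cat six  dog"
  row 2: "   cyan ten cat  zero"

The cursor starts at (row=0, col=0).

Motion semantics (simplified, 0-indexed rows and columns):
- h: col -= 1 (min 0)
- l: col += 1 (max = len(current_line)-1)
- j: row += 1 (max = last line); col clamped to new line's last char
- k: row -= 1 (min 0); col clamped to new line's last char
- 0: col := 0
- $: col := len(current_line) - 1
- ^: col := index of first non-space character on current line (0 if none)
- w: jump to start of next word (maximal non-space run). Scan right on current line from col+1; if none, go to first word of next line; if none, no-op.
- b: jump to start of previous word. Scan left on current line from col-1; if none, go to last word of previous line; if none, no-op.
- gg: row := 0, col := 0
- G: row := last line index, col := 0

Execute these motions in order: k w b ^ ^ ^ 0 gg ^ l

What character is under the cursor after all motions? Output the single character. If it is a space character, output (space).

After 1 (k): row=0 col=0 char='_'
After 2 (w): row=0 col=2 char='d'
After 3 (b): row=0 col=2 char='d'
After 4 (^): row=0 col=2 char='d'
After 5 (^): row=0 col=2 char='d'
After 6 (^): row=0 col=2 char='d'
After 7 (0): row=0 col=0 char='_'
After 8 (gg): row=0 col=0 char='_'
After 9 (^): row=0 col=2 char='d'
After 10 (l): row=0 col=3 char='o'

Answer: o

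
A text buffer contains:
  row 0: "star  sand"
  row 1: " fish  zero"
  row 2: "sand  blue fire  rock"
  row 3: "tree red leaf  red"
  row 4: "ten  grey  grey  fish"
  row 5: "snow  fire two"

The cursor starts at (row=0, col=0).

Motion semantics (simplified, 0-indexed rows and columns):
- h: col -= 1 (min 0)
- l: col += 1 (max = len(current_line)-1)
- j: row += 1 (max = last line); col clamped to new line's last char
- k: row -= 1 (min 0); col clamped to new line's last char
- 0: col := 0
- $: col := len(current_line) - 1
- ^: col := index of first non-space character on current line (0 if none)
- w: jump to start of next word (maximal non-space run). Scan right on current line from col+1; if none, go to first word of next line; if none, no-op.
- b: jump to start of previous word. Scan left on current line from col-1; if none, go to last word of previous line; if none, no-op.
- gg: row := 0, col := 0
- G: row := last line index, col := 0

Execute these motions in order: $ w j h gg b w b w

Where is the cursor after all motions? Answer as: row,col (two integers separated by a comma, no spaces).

After 1 ($): row=0 col=9 char='d'
After 2 (w): row=1 col=1 char='f'
After 3 (j): row=2 col=1 char='a'
After 4 (h): row=2 col=0 char='s'
After 5 (gg): row=0 col=0 char='s'
After 6 (b): row=0 col=0 char='s'
After 7 (w): row=0 col=6 char='s'
After 8 (b): row=0 col=0 char='s'
After 9 (w): row=0 col=6 char='s'

Answer: 0,6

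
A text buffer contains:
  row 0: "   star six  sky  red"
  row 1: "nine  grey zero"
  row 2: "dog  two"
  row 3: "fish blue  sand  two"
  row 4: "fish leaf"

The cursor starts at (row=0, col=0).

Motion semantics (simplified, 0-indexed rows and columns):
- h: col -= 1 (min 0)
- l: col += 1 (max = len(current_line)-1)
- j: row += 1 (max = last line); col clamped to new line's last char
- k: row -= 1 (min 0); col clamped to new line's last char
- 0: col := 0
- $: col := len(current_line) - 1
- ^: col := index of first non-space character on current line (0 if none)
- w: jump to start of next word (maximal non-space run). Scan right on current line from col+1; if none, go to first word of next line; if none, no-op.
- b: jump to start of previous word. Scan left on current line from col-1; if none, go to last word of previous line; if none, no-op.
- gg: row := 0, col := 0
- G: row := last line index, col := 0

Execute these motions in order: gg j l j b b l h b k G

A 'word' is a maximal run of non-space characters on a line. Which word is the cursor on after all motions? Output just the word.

After 1 (gg): row=0 col=0 char='_'
After 2 (j): row=1 col=0 char='n'
After 3 (l): row=1 col=1 char='i'
After 4 (j): row=2 col=1 char='o'
After 5 (b): row=2 col=0 char='d'
After 6 (b): row=1 col=11 char='z'
After 7 (l): row=1 col=12 char='e'
After 8 (h): row=1 col=11 char='z'
After 9 (b): row=1 col=6 char='g'
After 10 (k): row=0 col=6 char='r'
After 11 (G): row=4 col=0 char='f'

Answer: fish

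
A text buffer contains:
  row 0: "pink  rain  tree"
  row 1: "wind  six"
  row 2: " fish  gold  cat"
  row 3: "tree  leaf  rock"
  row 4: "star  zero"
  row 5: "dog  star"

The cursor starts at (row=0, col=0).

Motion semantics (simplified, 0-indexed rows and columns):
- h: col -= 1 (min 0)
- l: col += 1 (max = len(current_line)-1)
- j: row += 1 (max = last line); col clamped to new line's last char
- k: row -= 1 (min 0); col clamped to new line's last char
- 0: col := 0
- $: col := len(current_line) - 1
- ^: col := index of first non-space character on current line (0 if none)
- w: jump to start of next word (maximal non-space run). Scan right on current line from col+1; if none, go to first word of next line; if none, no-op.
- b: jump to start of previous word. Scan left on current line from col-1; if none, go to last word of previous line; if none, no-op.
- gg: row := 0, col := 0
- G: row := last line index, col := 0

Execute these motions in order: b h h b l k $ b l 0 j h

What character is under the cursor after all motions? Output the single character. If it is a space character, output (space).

Answer: w

Derivation:
After 1 (b): row=0 col=0 char='p'
After 2 (h): row=0 col=0 char='p'
After 3 (h): row=0 col=0 char='p'
After 4 (b): row=0 col=0 char='p'
After 5 (l): row=0 col=1 char='i'
After 6 (k): row=0 col=1 char='i'
After 7 ($): row=0 col=15 char='e'
After 8 (b): row=0 col=12 char='t'
After 9 (l): row=0 col=13 char='r'
After 10 (0): row=0 col=0 char='p'
After 11 (j): row=1 col=0 char='w'
After 12 (h): row=1 col=0 char='w'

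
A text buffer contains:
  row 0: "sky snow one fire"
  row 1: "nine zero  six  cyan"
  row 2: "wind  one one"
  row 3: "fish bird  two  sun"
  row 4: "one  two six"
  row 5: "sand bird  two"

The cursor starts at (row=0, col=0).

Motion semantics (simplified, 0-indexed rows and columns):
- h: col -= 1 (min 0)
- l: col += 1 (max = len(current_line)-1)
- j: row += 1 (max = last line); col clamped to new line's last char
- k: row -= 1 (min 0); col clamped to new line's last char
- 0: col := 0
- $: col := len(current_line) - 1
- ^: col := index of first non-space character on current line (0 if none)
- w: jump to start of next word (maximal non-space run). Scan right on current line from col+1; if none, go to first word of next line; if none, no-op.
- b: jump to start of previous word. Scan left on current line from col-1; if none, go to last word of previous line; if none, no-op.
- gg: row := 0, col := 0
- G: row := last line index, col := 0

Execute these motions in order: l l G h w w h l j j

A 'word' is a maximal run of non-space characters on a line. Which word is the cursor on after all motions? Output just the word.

Answer: two

Derivation:
After 1 (l): row=0 col=1 char='k'
After 2 (l): row=0 col=2 char='y'
After 3 (G): row=5 col=0 char='s'
After 4 (h): row=5 col=0 char='s'
After 5 (w): row=5 col=5 char='b'
After 6 (w): row=5 col=11 char='t'
After 7 (h): row=5 col=10 char='_'
After 8 (l): row=5 col=11 char='t'
After 9 (j): row=5 col=11 char='t'
After 10 (j): row=5 col=11 char='t'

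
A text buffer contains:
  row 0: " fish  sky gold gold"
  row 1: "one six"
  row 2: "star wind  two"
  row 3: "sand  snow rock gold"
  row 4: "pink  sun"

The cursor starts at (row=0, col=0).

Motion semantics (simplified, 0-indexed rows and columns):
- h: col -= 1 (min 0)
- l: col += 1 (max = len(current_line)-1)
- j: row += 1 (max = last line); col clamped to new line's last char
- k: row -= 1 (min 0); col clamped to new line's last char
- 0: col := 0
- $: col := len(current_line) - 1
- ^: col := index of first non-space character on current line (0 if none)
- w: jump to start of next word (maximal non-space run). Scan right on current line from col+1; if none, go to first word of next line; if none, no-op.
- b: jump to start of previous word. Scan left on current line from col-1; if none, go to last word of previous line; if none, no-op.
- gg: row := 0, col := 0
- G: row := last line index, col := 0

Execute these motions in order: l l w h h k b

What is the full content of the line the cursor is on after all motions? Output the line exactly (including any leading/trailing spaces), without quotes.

Answer:  fish  sky gold gold

Derivation:
After 1 (l): row=0 col=1 char='f'
After 2 (l): row=0 col=2 char='i'
After 3 (w): row=0 col=7 char='s'
After 4 (h): row=0 col=6 char='_'
After 5 (h): row=0 col=5 char='_'
After 6 (k): row=0 col=5 char='_'
After 7 (b): row=0 col=1 char='f'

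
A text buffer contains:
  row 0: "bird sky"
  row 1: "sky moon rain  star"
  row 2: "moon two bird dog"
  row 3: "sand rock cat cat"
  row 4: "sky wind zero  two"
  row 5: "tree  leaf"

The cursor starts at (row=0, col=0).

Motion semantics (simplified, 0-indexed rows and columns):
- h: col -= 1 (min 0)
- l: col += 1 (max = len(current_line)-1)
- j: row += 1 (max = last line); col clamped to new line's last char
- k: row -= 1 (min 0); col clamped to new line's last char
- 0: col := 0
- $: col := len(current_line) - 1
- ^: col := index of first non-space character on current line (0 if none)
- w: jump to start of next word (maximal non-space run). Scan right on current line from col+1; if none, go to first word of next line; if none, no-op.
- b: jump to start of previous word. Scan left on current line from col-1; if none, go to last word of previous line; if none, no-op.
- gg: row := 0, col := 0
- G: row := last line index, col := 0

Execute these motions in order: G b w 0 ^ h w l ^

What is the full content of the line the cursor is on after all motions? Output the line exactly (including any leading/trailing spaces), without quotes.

After 1 (G): row=5 col=0 char='t'
After 2 (b): row=4 col=15 char='t'
After 3 (w): row=5 col=0 char='t'
After 4 (0): row=5 col=0 char='t'
After 5 (^): row=5 col=0 char='t'
After 6 (h): row=5 col=0 char='t'
After 7 (w): row=5 col=6 char='l'
After 8 (l): row=5 col=7 char='e'
After 9 (^): row=5 col=0 char='t'

Answer: tree  leaf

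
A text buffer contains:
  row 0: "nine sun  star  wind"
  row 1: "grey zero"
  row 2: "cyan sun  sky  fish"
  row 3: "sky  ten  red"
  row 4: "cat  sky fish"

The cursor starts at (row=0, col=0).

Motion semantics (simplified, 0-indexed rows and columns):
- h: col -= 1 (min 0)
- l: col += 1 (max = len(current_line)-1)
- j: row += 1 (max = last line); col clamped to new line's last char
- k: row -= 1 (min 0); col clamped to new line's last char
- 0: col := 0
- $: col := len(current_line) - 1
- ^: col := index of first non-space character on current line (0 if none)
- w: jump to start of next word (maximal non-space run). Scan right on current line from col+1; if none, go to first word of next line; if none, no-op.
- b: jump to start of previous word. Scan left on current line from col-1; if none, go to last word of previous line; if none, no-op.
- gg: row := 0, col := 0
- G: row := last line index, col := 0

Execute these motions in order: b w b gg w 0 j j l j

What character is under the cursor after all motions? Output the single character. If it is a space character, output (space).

After 1 (b): row=0 col=0 char='n'
After 2 (w): row=0 col=5 char='s'
After 3 (b): row=0 col=0 char='n'
After 4 (gg): row=0 col=0 char='n'
After 5 (w): row=0 col=5 char='s'
After 6 (0): row=0 col=0 char='n'
After 7 (j): row=1 col=0 char='g'
After 8 (j): row=2 col=0 char='c'
After 9 (l): row=2 col=1 char='y'
After 10 (j): row=3 col=1 char='k'

Answer: k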